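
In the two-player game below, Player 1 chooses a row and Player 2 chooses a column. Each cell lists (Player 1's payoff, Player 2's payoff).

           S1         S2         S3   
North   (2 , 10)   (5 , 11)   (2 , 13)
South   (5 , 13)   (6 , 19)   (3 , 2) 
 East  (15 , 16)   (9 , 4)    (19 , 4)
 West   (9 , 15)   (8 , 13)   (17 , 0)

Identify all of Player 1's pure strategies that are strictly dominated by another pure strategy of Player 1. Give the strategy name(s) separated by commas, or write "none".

North, South, West

North is strictly dominated by South (S1: 5>2, S2: 6>5, S3: 3>2).
South is strictly dominated by East (S1: 15>5, S2: 9>6, S3: 19>3).
East is not dominated — it holds its own against North at S1 (15>2); South at S1 (15>5); West at S1 (15>9).
West is strictly dominated by East (S1: 15>9, S2: 9>8, S3: 19>17).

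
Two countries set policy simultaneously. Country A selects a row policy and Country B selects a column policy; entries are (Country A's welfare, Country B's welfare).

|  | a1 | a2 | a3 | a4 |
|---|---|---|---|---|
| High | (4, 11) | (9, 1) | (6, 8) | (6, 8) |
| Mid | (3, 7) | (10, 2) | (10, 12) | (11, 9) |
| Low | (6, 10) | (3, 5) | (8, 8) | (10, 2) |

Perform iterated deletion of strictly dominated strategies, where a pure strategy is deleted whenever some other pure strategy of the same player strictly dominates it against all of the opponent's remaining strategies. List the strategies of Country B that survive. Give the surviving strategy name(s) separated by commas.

a1, a3

Country B's strategy a2 is strictly dominated by a1 (High: 11>1, Mid: 7>2, Low: 10>5) and is removed.
Row High is eliminated: Low beats it against every remaining column (a1: 6>4, a3: 8>6, a4: 10>6).
For Country B, a3 strictly dominates a4 on the remaining rows (Mid: 12>9, Low: 8>2); eliminate a4.
Among the remaining strategies, none is strictly dominated by another pure strategy of the same player, so the elimination stops.
Surviving strategies — Country A: {Mid, Low}; Country B: {a1, a3}.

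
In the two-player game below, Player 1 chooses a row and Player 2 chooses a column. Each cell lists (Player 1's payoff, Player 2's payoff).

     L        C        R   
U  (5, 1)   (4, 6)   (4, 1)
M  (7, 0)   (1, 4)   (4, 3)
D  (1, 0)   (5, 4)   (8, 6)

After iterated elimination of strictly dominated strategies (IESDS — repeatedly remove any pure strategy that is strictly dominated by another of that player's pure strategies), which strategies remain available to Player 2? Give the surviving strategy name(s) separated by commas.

For Player 2, C strictly dominates L on the remaining rows (U: 6>1, M: 4>0, D: 4>0); eliminate L.
For Player 1, D strictly dominates U on the remaining columns (C: 5>4, R: 8>4); eliminate U.
Player 1's strategy M is strictly dominated by D (C: 5>1, R: 8>4) and is removed.
For Player 2, R strictly dominates C on the remaining rows (D: 6>4); eliminate C.
Among the remaining strategies, none is strictly dominated by another pure strategy of the same player, so the elimination stops.
Surviving strategies — Player 1: {D}; Player 2: {R}.

R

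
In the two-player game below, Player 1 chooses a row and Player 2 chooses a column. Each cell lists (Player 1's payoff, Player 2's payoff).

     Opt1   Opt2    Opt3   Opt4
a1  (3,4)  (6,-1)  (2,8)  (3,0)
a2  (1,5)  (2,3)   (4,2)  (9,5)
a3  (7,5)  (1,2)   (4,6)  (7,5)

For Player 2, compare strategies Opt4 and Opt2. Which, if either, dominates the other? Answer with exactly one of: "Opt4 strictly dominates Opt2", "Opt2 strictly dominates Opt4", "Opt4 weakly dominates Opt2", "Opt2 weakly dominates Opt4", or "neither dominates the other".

Opt4 strictly dominates Opt2

Opt4's payoffs vs Opt2's, by Player 1's action — a1: 0>-1, a2: 5>3, a3: 5>2.
Opt4 gives a strictly higher payoff against each opponent action, so Opt4 strictly dominates Opt2.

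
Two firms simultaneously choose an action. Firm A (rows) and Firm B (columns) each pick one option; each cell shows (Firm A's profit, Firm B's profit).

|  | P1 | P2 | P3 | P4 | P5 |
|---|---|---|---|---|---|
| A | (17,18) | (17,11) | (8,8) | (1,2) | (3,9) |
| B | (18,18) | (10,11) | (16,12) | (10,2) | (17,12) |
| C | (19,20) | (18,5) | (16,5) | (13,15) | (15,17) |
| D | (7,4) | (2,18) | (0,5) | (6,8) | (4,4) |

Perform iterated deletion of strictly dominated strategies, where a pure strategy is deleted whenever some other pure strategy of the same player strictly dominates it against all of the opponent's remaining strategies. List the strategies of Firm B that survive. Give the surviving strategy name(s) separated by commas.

P1

Firm A's strategy A is strictly dominated by C (P1: 19>17, P2: 18>17, P3: 16>8, P4: 13>1, P5: 15>3) and is removed.
For Firm A, B strictly dominates D on the remaining columns (P1: 18>7, P2: 10>2, P3: 16>0, P4: 10>6, P5: 17>4); eliminate D.
For Firm B, P1 strictly dominates P2 on the remaining rows (B: 18>11, C: 20>5); eliminate P2.
Column P3 is eliminated: P1 beats it against every remaining row (B: 18>12, C: 20>5).
Column P4 is eliminated: P1 beats it against every remaining row (B: 18>2, C: 20>15).
For Firm B, P1 strictly dominates P5 on the remaining rows (B: 18>12, C: 20>17); eliminate P5.
Firm A's strategy B is strictly dominated by C (P1: 19>18) and is removed.
Among the remaining strategies, none is strictly dominated by another pure strategy of the same player, so the elimination stops.
Surviving strategies — Firm A: {C}; Firm B: {P1}.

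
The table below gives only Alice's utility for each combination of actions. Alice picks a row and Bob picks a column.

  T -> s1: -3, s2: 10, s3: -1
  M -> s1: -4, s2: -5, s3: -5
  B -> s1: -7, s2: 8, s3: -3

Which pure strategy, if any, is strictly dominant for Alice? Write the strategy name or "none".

T vs M: s1: -3>-4, s2: 10>-5, s3: -1>-5.
T vs B: s1: -3>-7, s2: 10>8, s3: -1>-3.
T strictly beats every other strategy against every opponent action, so it is strictly dominant.

T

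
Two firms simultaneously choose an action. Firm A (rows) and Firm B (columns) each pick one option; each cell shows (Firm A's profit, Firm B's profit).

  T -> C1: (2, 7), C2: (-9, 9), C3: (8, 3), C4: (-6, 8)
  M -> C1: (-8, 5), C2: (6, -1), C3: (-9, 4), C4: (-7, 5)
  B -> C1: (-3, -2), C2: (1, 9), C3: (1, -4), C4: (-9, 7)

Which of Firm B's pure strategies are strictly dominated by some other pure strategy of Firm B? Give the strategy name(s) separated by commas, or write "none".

C1 is not dominated — it holds its own against C2 at M (5>-1); C3 at T (7>3); C4 at M (5=5).
C2 is not dominated — it holds its own against C1 at T (9>7); C3 at T (9>3); C4 at T (9>8).
C1 strictly dominates C3 — T: 7>3, M: 5>4, B: -2>-4.
C4: no other strategy beats it everywhere (C1 at T (8>7); C2 at M (5>-1); C3 at T (8>3)).

C3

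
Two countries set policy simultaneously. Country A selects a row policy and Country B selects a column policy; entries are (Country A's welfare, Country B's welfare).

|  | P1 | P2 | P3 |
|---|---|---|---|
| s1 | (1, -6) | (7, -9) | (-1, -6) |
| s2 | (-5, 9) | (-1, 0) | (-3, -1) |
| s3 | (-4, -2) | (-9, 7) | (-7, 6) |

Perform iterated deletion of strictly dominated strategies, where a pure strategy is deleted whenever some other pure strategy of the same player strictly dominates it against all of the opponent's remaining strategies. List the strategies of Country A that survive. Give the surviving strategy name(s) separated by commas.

For Country A, s1 strictly dominates s2 on the remaining columns (P1: 1>-5, P2: 7>-1, P3: -1>-3); eliminate s2.
Country A's strategy s3 is strictly dominated by s1 (P1: 1>-4, P2: 7>-9, P3: -1>-7) and is removed.
For Country B, P1 strictly dominates P2 on the remaining rows (s1: -6>-9); eliminate P2.
Among the remaining strategies, none is strictly dominated by another pure strategy of the same player, so the elimination stops.
Surviving strategies — Country A: {s1}; Country B: {P1, P3}.

s1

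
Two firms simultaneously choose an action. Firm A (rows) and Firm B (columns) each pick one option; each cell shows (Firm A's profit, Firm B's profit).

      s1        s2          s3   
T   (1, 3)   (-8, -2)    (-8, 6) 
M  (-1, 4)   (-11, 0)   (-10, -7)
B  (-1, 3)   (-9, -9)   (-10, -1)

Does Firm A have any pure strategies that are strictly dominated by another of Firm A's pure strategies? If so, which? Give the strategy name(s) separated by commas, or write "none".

M, B

Nothing dominates T: M at s1 (1>-1); B at s1 (1>-1).
M is strictly dominated by T (s1: 1>-1, s2: -8>-11, s3: -8>-10).
B is strictly dominated by T (s1: 1>-1, s2: -8>-9, s3: -8>-10).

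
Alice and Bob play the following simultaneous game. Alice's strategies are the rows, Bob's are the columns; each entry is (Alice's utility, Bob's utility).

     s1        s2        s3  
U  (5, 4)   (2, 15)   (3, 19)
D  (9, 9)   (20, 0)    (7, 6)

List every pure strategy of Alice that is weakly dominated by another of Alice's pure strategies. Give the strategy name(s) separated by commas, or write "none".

U

D weakly dominates U — s1: 9>5, s2: 20>2, s3: 7>3.
D is not dominated — it holds its own against U at s1 (9>5).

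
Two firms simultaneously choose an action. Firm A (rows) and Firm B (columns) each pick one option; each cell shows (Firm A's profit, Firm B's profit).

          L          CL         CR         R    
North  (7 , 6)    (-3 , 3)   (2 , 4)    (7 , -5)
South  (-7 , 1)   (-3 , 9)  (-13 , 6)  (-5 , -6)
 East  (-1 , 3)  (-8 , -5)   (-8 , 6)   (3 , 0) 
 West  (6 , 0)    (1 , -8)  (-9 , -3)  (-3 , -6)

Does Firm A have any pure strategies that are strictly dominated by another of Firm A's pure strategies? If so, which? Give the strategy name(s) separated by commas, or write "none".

South, East

Nothing dominates North: South at L (7>-7); East at L (7>-1); West at L (7>6).
South is strictly dominated by West (L: 6>-7, CL: 1>-3, CR: -9>-13, R: -3>-5).
East: dominated, since North does at least as well everywhere (L: 7>-1, CL: -3>-8, CR: 2>-8, R: 7>3).
West: no other strategy beats it everywhere (North at CL (1>-3); South at L (6>-7); East at L (6>-1)).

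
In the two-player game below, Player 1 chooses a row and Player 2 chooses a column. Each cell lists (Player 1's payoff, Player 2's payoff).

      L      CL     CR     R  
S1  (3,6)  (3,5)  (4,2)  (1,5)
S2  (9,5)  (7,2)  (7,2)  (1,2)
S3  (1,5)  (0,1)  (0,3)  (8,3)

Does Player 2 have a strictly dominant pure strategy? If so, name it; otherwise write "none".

L vs CL: S1: 6>5, S2: 5>2, S3: 5>1.
L vs CR: S1: 6>2, S2: 5>2, S3: 5>3.
L vs R: S1: 6>5, S2: 5>2, S3: 5>3.
L strictly beats every other strategy against every opponent action, so it is strictly dominant.

L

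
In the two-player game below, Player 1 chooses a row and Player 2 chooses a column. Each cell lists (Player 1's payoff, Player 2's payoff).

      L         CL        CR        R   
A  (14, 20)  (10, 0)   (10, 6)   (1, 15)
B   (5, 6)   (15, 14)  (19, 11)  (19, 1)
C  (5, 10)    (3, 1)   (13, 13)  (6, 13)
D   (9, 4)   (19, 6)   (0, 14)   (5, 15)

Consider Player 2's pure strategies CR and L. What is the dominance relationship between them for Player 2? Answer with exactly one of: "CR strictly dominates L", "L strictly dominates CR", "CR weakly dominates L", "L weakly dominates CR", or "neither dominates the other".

CR's payoffs vs L's, by Player 1's action — A: 6<20, B: 11>6, C: 13>10, D: 14>4.
CR does better at B, C, D but worse at A; neither strategy dominates the other.

neither dominates the other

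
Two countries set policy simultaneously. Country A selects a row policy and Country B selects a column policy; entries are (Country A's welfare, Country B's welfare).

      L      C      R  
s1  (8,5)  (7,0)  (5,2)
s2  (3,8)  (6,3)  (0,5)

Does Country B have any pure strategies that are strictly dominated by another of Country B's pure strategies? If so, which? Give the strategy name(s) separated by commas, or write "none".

C, R

Nothing dominates L: C at s1 (5>0); R at s1 (5>2).
L strictly dominates C — s1: 5>0, s2: 8>3.
L strictly dominates R — s1: 5>2, s2: 8>5.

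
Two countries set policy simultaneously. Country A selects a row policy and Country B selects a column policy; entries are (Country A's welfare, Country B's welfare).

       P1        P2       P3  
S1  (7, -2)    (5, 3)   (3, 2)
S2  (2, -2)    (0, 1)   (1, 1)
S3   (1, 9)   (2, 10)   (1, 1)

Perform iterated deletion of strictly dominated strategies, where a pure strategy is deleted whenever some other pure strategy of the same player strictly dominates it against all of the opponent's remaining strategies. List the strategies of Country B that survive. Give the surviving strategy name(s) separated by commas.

Row S2 is eliminated: S1 beats it against every remaining column (P1: 7>2, P2: 5>0, P3: 3>1).
For Country A, S1 strictly dominates S3 on the remaining columns (P1: 7>1, P2: 5>2, P3: 3>1); eliminate S3.
Column P1 is eliminated: P2 beats it against every remaining row (S1: 3>-2).
For Country B, P2 strictly dominates P3 on the remaining rows (S1: 3>2); eliminate P3.
Among the remaining strategies, none is strictly dominated by another pure strategy of the same player, so the elimination stops.
Surviving strategies — Country A: {S1}; Country B: {P2}.

P2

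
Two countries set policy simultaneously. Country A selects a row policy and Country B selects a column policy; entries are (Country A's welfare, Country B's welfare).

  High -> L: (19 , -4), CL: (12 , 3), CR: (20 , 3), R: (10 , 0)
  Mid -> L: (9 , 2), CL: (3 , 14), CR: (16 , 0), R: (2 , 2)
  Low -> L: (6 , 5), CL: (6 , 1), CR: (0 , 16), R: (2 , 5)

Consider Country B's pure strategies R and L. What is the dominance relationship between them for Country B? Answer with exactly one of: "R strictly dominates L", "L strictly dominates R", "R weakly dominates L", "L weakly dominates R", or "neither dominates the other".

Compare R to L across each choice by Country A: High: 0>-4, Mid: 2=2, Low: 5=5.
R is at least as good everywhere and strictly better somewhere (tied only at Mid, Low), so R weakly but not strictly dominates L.

R weakly dominates L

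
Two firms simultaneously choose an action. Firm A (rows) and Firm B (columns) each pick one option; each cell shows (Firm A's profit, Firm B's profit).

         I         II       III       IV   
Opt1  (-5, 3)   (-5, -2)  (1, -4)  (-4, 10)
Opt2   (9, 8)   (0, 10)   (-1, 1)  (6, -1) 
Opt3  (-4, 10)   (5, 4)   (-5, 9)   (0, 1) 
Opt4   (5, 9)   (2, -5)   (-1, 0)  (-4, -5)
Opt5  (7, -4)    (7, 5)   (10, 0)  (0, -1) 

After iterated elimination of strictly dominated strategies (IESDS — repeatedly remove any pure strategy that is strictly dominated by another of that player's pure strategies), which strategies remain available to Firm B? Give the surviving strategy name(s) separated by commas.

Row Opt1 is eliminated: Opt5 beats it against every remaining column (I: 7>-5, II: 7>-5, III: 10>1, IV: 0>-4).
For Firm A, Opt5 strictly dominates Opt4 on the remaining columns (I: 7>5, II: 7>2, III: 10>-1, IV: 0>-4); eliminate Opt4.
Firm B's strategy IV is strictly dominated by II (Opt2: 10>-1, Opt3: 4>1, Opt5: 5>-1) and is removed.
Firm A's strategy Opt3 is strictly dominated by Opt5 (I: 7>-4, II: 7>5, III: 10>-5) and is removed.
Firm B's strategy I is strictly dominated by II (Opt2: 10>8, Opt5: 5>-4) and is removed.
For Firm A, Opt5 strictly dominates Opt2 on the remaining columns (II: 7>0, III: 10>-1); eliminate Opt2.
Column III is eliminated: II beats it against every remaining row (Opt5: 5>0).
Among the remaining strategies, none is strictly dominated by another pure strategy of the same player, so the elimination stops.
Surviving strategies — Firm A: {Opt5}; Firm B: {II}.

II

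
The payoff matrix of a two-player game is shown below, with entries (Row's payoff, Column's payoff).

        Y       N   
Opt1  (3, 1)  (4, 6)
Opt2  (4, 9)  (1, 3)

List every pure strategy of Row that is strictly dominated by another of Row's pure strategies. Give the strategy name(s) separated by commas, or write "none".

Nothing dominates Opt1: Opt2 at N (4>1).
Opt2: no other strategy beats it everywhere (Opt1 at Y (4>3)).

none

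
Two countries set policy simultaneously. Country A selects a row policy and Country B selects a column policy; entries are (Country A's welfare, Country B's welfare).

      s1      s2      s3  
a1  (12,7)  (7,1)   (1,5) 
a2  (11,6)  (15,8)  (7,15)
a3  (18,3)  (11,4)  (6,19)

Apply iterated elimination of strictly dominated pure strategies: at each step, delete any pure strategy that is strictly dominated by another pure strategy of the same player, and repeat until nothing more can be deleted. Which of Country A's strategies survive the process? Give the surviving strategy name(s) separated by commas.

For Country A, a3 strictly dominates a1 on the remaining columns (s1: 18>12, s2: 11>7, s3: 6>1); eliminate a1.
Column s1 is eliminated: s2 beats it against every remaining row (a2: 8>6, a3: 4>3).
For Country A, a2 strictly dominates a3 on the remaining columns (s2: 15>11, s3: 7>6); eliminate a3.
For Country B, s3 strictly dominates s2 on the remaining rows (a2: 15>8); eliminate s2.
Among the remaining strategies, none is strictly dominated by another pure strategy of the same player, so the elimination stops.
Surviving strategies — Country A: {a2}; Country B: {s3}.

a2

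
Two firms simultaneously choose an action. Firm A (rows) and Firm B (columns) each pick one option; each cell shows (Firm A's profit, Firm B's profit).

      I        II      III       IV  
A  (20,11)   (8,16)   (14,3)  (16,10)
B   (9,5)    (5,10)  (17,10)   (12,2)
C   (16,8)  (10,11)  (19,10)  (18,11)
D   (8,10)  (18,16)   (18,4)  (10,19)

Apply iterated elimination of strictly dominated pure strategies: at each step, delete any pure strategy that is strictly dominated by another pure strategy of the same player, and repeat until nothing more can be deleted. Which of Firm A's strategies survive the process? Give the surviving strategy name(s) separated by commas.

C, D

Firm A's strategy B is strictly dominated by C (I: 16>9, II: 10>5, III: 19>17, IV: 18>12) and is removed.
Column I is eliminated: II beats it against every remaining row (A: 16>11, C: 11>8, D: 16>10).
Firm A's strategy A is strictly dominated by C (II: 10>8, III: 19>14, IV: 18>16) and is removed.
Column III is eliminated: II beats it against every remaining row (C: 11>10, D: 16>4).
Among the remaining strategies, none is strictly dominated by another pure strategy of the same player, so the elimination stops.
Surviving strategies — Firm A: {C, D}; Firm B: {II, IV}.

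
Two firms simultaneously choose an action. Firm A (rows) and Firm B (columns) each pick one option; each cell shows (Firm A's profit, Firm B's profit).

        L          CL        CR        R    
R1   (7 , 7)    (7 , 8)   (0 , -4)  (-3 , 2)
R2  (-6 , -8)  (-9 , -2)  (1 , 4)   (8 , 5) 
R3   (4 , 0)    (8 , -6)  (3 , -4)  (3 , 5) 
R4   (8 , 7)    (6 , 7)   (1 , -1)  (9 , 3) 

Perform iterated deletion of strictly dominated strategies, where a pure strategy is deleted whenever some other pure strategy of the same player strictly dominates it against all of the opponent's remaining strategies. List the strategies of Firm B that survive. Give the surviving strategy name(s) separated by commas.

L, CL, R

Column CR is eliminated: R beats it against every remaining row (R1: 2>-4, R2: 5>4, R3: 5>-4, R4: 3>-1).
Firm A's strategy R2 is strictly dominated by R4 (L: 8>-6, CL: 6>-9, R: 9>8) and is removed.
Among the remaining strategies, none is strictly dominated by another pure strategy of the same player, so the elimination stops.
Surviving strategies — Firm A: {R1, R3, R4}; Firm B: {L, CL, R}.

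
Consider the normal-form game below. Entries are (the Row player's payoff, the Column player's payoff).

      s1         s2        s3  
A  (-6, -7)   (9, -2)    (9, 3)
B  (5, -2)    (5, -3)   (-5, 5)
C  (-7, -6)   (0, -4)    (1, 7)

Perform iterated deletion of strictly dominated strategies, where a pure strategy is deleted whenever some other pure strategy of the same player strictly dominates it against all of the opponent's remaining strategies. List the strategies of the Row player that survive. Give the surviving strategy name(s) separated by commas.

For the Row player, A strictly dominates C on the remaining columns (s1: -6>-7, s2: 9>0, s3: 9>1); eliminate C.
The Column player's strategy s1 is strictly dominated by s3 (A: 3>-7, B: 5>-2) and is removed.
Row B is eliminated: A beats it against every remaining column (s2: 9>5, s3: 9>-5).
Column s2 is eliminated: s3 beats it against every remaining row (A: 3>-2).
Among the remaining strategies, none is strictly dominated by another pure strategy of the same player, so the elimination stops.
Surviving strategies — the Row player: {A}; the Column player: {s3}.

A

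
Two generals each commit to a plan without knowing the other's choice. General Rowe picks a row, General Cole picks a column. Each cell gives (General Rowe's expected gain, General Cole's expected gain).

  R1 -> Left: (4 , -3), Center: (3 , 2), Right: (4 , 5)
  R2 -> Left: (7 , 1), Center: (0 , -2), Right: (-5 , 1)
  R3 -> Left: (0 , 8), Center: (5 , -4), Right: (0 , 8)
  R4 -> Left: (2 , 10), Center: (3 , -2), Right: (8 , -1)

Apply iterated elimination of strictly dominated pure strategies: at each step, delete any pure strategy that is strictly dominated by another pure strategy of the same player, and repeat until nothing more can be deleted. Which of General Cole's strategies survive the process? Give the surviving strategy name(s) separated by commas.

For General Cole, Right strictly dominates Center on the remaining rows (R1: 5>2, R2: 1>-2, R3: 8>-4, R4: -1>-2); eliminate Center.
For General Rowe, R1 strictly dominates R3 on the remaining columns (Left: 4>0, Right: 4>0); eliminate R3.
Among the remaining strategies, none is strictly dominated by another pure strategy of the same player, so the elimination stops.
Surviving strategies — General Rowe: {R1, R2, R4}; General Cole: {Left, Right}.

Left, Right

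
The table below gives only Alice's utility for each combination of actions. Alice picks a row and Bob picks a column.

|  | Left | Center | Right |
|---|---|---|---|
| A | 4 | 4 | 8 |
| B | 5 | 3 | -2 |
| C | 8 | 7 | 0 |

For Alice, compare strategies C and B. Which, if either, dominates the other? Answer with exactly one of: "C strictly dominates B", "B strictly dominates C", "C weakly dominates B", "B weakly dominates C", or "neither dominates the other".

C strictly dominates B

Compare C to B across each choice by Bob: Left: 8>5, Center: 7>3, Right: 0>-2.
Every comparison favours C, so C strictly dominates B.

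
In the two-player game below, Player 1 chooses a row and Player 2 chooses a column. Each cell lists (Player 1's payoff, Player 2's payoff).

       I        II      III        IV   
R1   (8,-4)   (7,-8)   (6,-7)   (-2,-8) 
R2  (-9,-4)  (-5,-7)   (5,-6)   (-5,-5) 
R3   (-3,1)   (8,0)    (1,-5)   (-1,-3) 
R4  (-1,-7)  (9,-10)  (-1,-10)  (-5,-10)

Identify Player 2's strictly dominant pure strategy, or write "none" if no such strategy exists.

I vs II: R1: -4>-8, R2: -4>-7, R3: 1>0, R4: -7>-10.
I vs III: R1: -4>-7, R2: -4>-6, R3: 1>-5, R4: -7>-10.
I vs IV: R1: -4>-8, R2: -4>-5, R3: 1>-3, R4: -7>-10.
I strictly beats every other strategy against every opponent action, so it is strictly dominant.

I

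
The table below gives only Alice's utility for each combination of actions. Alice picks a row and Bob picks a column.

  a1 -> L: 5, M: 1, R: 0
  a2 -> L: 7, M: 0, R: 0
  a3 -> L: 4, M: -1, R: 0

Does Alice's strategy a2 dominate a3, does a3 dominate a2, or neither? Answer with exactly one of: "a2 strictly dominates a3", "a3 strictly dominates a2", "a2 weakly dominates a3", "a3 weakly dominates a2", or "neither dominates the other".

a2 weakly dominates a3

Compare a2 to a3 across each choice by Bob: L: 7>4, M: 0>-1, R: 0=0.
a2 is at least as good everywhere and strictly better somewhere (tied only at R), so a2 weakly but not strictly dominates a3.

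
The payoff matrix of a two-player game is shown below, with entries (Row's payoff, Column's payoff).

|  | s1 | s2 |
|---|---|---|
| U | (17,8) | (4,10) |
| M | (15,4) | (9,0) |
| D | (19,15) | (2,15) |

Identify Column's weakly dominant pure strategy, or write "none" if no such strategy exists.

s1 fails to dominate s2 at U (8<10).
s2 fails to dominate s1 at M (0<4).
No single strategy dominates all the others.

none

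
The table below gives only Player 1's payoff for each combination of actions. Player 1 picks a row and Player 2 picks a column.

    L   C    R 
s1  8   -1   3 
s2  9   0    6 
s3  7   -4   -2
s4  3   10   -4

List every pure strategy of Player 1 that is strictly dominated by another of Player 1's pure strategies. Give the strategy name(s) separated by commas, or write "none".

s1 is strictly dominated by s2 (L: 9>8, C: 0>-1, R: 6>3).
s2 is not dominated — it holds its own against s1 at L (9>8); s3 at L (9>7); s4 at L (9>3).
s3: dominated, since s1 does at least as well everywhere (L: 8>7, C: -1>-4, R: 3>-2).
s4: no other strategy beats it everywhere (s1 at C (10>-1); s2 at C (10>0); s3 at C (10>-4)).

s1, s3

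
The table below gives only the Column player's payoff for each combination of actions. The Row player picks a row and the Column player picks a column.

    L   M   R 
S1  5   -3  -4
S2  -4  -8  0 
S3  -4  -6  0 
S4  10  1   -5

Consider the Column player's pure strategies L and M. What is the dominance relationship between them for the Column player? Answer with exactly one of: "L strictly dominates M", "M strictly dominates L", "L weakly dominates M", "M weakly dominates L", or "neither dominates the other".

L strictly dominates M

L's payoffs vs M's, by the Row player's action — S1: 5>-3, S2: -4>-8, S3: -4>-6, S4: 10>1.
L gives a strictly higher payoff against each opponent action, so L strictly dominates M.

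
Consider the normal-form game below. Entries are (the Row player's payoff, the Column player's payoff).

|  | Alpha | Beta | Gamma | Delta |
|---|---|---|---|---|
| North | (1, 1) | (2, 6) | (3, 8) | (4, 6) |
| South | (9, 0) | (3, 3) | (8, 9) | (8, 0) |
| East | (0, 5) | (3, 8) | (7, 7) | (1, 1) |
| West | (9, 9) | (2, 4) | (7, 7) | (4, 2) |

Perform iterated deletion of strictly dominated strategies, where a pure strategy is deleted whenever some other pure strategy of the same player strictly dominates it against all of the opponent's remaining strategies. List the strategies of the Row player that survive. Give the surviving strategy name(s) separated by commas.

South, East, West

Row North is eliminated: South beats it against every remaining column (Alpha: 9>1, Beta: 3>2, Gamma: 8>3, Delta: 8>4).
For the Column player, Beta strictly dominates Delta on the remaining rows (South: 3>0, East: 8>1, West: 4>2); eliminate Delta.
Among the remaining strategies, none is strictly dominated by another pure strategy of the same player, so the elimination stops.
Surviving strategies — the Row player: {South, East, West}; the Column player: {Alpha, Beta, Gamma}.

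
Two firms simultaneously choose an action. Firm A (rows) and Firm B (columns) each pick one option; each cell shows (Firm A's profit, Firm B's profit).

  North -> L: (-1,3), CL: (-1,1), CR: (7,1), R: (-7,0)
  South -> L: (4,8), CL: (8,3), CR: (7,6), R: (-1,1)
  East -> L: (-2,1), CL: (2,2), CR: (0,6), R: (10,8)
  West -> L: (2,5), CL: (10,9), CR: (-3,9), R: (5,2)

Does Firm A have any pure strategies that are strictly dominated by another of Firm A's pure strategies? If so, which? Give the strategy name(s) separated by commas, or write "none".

none

Nothing dominates North: South at CR (7=7); East at L (-1>-2); West at CR (7>-3).
Nothing dominates South: North at L (4>-1); East at L (4>-2); West at L (4>2).
Nothing dominates East: North at CL (2>-1); South at R (10>-1); West at CR (0>-3).
West: no other strategy beats it everywhere (North at L (2>-1); South at CL (10>8); East at L (2>-2)).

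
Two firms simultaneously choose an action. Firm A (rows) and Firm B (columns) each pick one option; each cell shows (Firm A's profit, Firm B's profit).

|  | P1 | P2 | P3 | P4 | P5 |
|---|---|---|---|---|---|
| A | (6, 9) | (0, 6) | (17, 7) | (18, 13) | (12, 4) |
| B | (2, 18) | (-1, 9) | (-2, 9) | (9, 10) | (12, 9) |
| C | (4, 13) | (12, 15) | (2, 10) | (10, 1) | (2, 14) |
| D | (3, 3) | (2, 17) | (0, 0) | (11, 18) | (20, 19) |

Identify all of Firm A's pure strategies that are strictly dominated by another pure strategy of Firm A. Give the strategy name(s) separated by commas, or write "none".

A: no other strategy beats it everywhere (B at P1 (6>2); C at P1 (6>4); D at P1 (6>3)).
D strictly dominates B — P1: 3>2, P2: 2>-1, P3: 0>-2, P4: 11>9, P5: 20>12.
Nothing dominates C: A at P2 (12>0); B at P1 (4>2); D at P1 (4>3).
Nothing dominates D: A at P2 (2>0); B at P1 (3>2); C at P4 (11>10).

B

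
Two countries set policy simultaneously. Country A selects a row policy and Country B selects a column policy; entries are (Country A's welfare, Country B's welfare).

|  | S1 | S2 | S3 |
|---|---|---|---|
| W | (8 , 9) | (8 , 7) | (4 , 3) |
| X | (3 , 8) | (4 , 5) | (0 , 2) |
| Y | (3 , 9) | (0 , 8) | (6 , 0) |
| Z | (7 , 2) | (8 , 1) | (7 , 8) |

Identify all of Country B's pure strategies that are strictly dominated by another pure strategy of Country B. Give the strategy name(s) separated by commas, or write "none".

S1 is not dominated — it holds its own against S2 at W (9>7); S3 at W (9>3).
S1 strictly dominates S2 — W: 9>7, X: 8>5, Y: 9>8, Z: 2>1.
Nothing dominates S3: S1 at Z (8>2); S2 at Z (8>1).

S2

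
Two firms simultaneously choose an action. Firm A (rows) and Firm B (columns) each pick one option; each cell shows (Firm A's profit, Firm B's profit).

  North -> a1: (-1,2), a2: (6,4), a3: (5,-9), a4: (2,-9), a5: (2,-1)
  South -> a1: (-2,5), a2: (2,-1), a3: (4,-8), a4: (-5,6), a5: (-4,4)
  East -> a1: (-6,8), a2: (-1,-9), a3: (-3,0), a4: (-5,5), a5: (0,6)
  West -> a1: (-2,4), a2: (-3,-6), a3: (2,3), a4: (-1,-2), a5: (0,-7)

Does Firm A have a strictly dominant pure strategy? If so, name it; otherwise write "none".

North vs South: a1: -1>-2, a2: 6>2, a3: 5>4, a4: 2>-5, a5: 2>-4.
North vs East: a1: -1>-6, a2: 6>-1, a3: 5>-3, a4: 2>-5, a5: 2>0.
North vs West: a1: -1>-2, a2: 6>-3, a3: 5>2, a4: 2>-1, a5: 2>0.
North strictly beats every other strategy against every opponent action, so it is strictly dominant.

North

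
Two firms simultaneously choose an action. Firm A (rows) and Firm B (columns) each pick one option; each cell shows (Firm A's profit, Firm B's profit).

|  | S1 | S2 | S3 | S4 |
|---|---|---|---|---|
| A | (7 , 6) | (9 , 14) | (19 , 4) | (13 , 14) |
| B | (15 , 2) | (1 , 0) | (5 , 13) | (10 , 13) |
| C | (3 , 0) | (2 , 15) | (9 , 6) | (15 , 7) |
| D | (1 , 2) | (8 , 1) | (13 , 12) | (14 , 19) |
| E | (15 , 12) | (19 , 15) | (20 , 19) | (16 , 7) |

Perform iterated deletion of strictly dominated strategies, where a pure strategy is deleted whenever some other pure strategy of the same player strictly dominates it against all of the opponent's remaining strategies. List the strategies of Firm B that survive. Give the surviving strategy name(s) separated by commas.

S3

Firm A's strategy A is strictly dominated by E (S1: 15>7, S2: 19>9, S3: 20>19, S4: 16>13) and is removed.
For Firm A, E strictly dominates C on the remaining columns (S1: 15>3, S2: 19>2, S3: 20>9, S4: 16>15); eliminate C.
For Firm A, E strictly dominates D on the remaining columns (S1: 15>1, S2: 19>8, S3: 20>13, S4: 16>14); eliminate D.
Firm B's strategy S1 is strictly dominated by S3 (B: 13>2, E: 19>12) and is removed.
For Firm A, E strictly dominates B on the remaining columns (S2: 19>1, S3: 20>5, S4: 16>10); eliminate B.
Column S2 is eliminated: S3 beats it against every remaining row (E: 19>15).
Firm B's strategy S4 is strictly dominated by S3 (E: 19>7) and is removed.
Among the remaining strategies, none is strictly dominated by another pure strategy of the same player, so the elimination stops.
Surviving strategies — Firm A: {E}; Firm B: {S3}.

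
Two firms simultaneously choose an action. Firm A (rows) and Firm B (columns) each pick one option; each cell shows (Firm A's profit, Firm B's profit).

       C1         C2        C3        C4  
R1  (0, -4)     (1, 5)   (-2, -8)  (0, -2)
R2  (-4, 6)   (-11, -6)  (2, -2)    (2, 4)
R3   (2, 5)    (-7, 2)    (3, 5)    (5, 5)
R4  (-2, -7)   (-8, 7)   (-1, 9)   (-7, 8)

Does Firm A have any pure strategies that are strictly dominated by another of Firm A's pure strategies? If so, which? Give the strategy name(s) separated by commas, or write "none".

R2, R4

R1 is not dominated — it holds its own against R2 at C1 (0>-4); R3 at C2 (1>-7); R4 at C1 (0>-2).
R2: dominated, since R3 does at least as well everywhere (C1: 2>-4, C2: -7>-11, C3: 3>2, C4: 5>2).
R3: no other strategy beats it everywhere (R1 at C1 (2>0); R2 at C1 (2>-4); R4 at C1 (2>-2)).
R3 strictly dominates R4 — C1: 2>-2, C2: -7>-8, C3: 3>-1, C4: 5>-7.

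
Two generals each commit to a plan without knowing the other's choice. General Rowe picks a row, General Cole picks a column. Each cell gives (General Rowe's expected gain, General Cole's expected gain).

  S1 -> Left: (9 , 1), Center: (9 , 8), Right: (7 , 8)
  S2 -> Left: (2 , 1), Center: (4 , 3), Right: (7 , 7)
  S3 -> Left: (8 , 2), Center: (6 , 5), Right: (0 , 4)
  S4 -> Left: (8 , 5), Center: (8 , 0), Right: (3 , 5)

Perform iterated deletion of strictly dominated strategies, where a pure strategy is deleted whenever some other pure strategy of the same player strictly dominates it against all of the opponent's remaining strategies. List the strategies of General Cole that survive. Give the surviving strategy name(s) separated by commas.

Center, Right

Row S3 is eliminated: S1 beats it against every remaining column (Left: 9>8, Center: 9>6, Right: 7>0).
Row S4 is eliminated: S1 beats it against every remaining column (Left: 9>8, Center: 9>8, Right: 7>3).
For General Cole, Center strictly dominates Left on the remaining rows (S1: 8>1, S2: 3>1); eliminate Left.
Among the remaining strategies, none is strictly dominated by another pure strategy of the same player, so the elimination stops.
Surviving strategies — General Rowe: {S1, S2}; General Cole: {Center, Right}.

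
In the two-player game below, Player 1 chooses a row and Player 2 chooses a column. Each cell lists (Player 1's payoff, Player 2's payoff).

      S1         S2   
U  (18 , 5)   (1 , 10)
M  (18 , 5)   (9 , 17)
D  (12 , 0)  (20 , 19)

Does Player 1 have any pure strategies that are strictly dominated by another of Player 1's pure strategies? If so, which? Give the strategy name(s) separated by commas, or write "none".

U: no other strategy beats it everywhere (M at S1 (18=18); D at S1 (18>12)).
M: no other strategy beats it everywhere (U at S1 (18=18); D at S1 (18>12)).
Nothing dominates D: U at S2 (20>1); M at S2 (20>9).

none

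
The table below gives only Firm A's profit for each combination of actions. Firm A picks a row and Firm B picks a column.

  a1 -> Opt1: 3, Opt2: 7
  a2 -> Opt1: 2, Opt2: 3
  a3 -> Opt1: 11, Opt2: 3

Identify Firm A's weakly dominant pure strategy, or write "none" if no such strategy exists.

a1 fails to dominate a3 at Opt1 (3<11).
a2 fails to dominate a1 at Opt1 (2<3).
a3 fails to dominate a1 at Opt2 (3<7).
No single strategy dominates all the others.

none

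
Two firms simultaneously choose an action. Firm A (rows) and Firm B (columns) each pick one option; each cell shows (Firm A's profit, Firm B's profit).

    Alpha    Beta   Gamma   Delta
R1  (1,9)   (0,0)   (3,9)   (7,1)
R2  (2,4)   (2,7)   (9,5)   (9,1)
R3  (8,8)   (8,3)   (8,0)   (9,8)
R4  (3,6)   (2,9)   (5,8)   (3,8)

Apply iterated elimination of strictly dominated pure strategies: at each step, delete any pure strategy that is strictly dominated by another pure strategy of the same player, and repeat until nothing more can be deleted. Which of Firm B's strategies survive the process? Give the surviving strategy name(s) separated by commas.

For Firm A, R2 strictly dominates R1 on the remaining columns (Alpha: 2>1, Beta: 2>0, Gamma: 9>3, Delta: 9>7); eliminate R1.
Row R4 is eliminated: R3 beats it against every remaining column (Alpha: 8>3, Beta: 8>2, Gamma: 8>5, Delta: 9>3).
For Firm B, Beta strictly dominates Gamma on the remaining rows (R2: 7>5, R3: 3>0); eliminate Gamma.
Among the remaining strategies, none is strictly dominated by another pure strategy of the same player, so the elimination stops.
Surviving strategies — Firm A: {R2, R3}; Firm B: {Alpha, Beta, Delta}.

Alpha, Beta, Delta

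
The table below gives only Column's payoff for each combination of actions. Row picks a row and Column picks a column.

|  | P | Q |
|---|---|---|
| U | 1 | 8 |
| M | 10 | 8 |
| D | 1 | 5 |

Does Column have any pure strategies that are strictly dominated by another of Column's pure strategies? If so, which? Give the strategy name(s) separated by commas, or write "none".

none

P: no other strategy beats it everywhere (Q at M (10>8)).
Nothing dominates Q: P at U (8>1).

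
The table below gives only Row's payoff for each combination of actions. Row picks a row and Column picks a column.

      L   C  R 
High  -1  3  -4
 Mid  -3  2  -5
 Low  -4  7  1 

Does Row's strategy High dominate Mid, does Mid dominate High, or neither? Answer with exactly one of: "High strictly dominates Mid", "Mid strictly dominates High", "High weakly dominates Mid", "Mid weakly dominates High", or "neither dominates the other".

High strictly dominates Mid

High's payoffs vs Mid's, by Column's action — L: -1>-3, C: 3>2, R: -4>-5.
Every comparison favours High, so High strictly dominates Mid.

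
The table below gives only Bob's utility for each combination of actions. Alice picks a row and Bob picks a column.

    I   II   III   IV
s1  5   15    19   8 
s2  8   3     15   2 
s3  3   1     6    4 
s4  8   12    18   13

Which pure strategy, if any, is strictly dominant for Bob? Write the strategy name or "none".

III vs I: s1: 19>5, s2: 15>8, s3: 6>3, s4: 18>8.
III vs II: s1: 19>15, s2: 15>3, s3: 6>1, s4: 18>12.
III vs IV: s1: 19>8, s2: 15>2, s3: 6>4, s4: 18>13.
III strictly beats every other strategy against every opponent action, so it is strictly dominant.

III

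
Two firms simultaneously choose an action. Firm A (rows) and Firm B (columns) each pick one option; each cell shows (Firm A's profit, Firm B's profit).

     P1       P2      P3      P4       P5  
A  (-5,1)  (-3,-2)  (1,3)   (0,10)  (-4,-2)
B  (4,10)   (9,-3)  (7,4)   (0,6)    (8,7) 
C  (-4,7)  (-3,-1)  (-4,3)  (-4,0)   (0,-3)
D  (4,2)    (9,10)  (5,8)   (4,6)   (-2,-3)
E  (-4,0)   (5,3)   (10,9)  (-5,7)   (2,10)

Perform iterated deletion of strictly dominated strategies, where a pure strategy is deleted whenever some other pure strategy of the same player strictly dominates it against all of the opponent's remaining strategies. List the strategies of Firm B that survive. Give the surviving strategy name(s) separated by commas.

For Firm A, D strictly dominates A on the remaining columns (P1: 4>-5, P2: 9>-3, P3: 5>1, P4: 4>0, P5: -2>-4); eliminate A.
Firm A's strategy C is strictly dominated by B (P1: 4>-4, P2: 9>-3, P3: 7>-4, P4: 0>-4, P5: 8>0) and is removed.
Among the remaining strategies, none is strictly dominated by another pure strategy of the same player, so the elimination stops.
Surviving strategies — Firm A: {B, D, E}; Firm B: {P1, P2, P3, P4, P5}.

P1, P2, P3, P4, P5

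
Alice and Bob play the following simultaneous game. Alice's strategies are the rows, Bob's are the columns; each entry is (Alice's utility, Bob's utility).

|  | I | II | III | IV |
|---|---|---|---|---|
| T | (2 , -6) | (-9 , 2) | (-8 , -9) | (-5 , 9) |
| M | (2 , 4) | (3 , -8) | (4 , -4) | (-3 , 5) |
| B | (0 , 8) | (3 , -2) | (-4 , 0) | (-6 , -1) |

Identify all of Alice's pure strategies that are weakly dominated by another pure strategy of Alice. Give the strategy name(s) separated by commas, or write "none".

T, B

T: dominated, since M does at least as well everywhere (I: 2=2, II: 3>-9, III: 4>-8, IV: -3>-5).
Nothing dominates M: T at II (3>-9); B at I (2>0).
B is weakly dominated by M (I: 2>0, II: 3=3, III: 4>-4, IV: -3>-6).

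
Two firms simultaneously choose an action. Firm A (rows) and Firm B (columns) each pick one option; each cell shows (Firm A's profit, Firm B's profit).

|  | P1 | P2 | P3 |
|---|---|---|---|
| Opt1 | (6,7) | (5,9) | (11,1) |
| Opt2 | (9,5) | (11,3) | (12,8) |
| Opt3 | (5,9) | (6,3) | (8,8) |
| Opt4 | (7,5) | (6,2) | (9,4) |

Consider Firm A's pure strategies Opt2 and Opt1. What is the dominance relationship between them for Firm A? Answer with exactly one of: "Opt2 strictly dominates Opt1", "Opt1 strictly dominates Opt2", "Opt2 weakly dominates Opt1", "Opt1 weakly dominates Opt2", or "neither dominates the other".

Opt2 strictly dominates Opt1

Opt2's payoffs vs Opt1's, by Firm B's action — P1: 9>6, P2: 11>5, P3: 12>11.
Opt2 gives a strictly higher payoff against every action of Firm B, so Opt2 strictly dominates Opt1.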